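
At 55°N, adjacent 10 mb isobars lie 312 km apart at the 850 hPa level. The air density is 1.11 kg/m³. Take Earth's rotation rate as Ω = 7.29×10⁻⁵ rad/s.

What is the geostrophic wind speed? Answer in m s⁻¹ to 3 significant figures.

Coriolis parameter at 55°N:
f = 2Ω sin φ = 2 × 7.29×10⁻⁵ × sin 55° = 1.19×10⁻⁴ s⁻¹
Pressure gradient: |∂P/∂n| = 1000 Pa / 312000 m = 3.21×10⁻³ Pa/m
Geostrophic balance (pressure-gradient force = Coriolis force):
V_g = (1/(fρ)) |∂P/∂n| = 3.21×10⁻³ / (1.19×10⁻⁴ × 1.11) = 24.2 m/s

24.2 m s⁻¹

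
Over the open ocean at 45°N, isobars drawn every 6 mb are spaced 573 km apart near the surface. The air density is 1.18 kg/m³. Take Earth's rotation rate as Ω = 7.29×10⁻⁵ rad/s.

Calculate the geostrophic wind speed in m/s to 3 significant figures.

8.61 m/s

Coriolis parameter at 45°N:
f = 2Ω sin φ = 2 × 7.29×10⁻⁵ × sin 45° = 1.03×10⁻⁴ s⁻¹
Pressure gradient: |∂P/∂n| = 600 Pa / 573000 m = 1.05×10⁻³ Pa/m
Geostrophic balance (pressure-gradient force = Coriolis force):
V_g = (1/(fρ)) |∂P/∂n| = 1.05×10⁻³ / (1.03×10⁻⁴ × 1.18) = 8.61 m/s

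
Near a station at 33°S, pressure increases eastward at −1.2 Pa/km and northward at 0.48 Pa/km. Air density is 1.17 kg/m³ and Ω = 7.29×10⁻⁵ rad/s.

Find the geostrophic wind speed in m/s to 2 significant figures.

Coriolis parameter at 33°S:
f = 2Ω sin φ = 2 × 7.29×10⁻⁵ × sin 33° = 7.94×10⁻⁵ s⁻¹
In the Southern Hemisphere f is negative: f = −7.94×10⁻⁵ s⁻¹.
Component geostrophic relations (x east, y north):
u_g = −(1/(fρ)) ∂P/∂y,  v_g = (1/(fρ)) ∂P/∂x
u_g = −(0.48×10⁻³)/(−7.94×10⁻⁵ × 1.17) = 5.17 m/s;  v_g = (−1.2×10⁻³)/(−7.94×10⁻⁵ × 1.17) = 12.9 m/s
|V_g| = √(u_g² + v_g²) = 13.9 m/s

14 m/s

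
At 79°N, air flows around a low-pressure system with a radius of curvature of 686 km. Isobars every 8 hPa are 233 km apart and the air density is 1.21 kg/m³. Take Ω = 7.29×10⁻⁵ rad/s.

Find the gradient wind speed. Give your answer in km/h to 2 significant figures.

61 km/h

Coriolis parameter at 79°N:
f = 2Ω sin φ = 2 × 7.29×10⁻⁵ × sin 79° = 1.43×10⁻⁴ s⁻¹
Pressure gradient: |∂P/∂n| = 800 Pa / 233000 m = 3.43×10⁻³ Pa/m
Geostrophic speed: V_g = |∂P/∂n|/(fρ) = 3.43×10⁻³/(1.43×10⁻⁴ × 1.21) = 19.8 m/s
Around a low, centrifugal force acts outward with Coriolis, so pressure-gradient force balances both:
(1/ρ)|∂P/∂n| = fV + V²/R  →  V² + fR·V − fR·V_g = 0
With fR = 1.43×10⁻⁴ × 686×10³ m = 98.2 m/s:
V = [−fR + √((fR)² + 4 fR V_g)]/2 = [−98.2 + √(98.2² + 4×98.2×19.8)]/2 = 16.9 m/s
Subgeostrophic (V < V_g = 19.8 m/s), as expected around a low.
Converting: 16.9 m/s × 3.6 = 61 km/h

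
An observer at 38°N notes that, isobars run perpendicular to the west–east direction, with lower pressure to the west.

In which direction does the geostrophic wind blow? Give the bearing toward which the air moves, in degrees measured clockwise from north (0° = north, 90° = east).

000°

The pressure-gradient force points toward the west (bearing 270°).
Geostrophic balance: in the Northern Hemisphere the Coriolis force deflects motion to the right, so the geostrophic wind blows 90° to the right of the pressure-gradient force (low pressure on the left).
Rotating 270° by 90° clockwise gives 000° — the wind blows toward the north.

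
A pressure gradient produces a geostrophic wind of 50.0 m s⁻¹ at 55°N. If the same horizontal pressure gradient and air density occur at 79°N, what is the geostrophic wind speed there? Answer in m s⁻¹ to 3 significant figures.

41.7 m s⁻¹

With the same pressure gradient and density, V_g ∝ 1/f ∝ 1/sin φ.
V₂ = V₁ · sin φ₁ / sin φ₂ = 50.0 × sin 55° / sin 79°
V₂ = 50.0 × 0.8192/0.9816 = 41.7 m s⁻¹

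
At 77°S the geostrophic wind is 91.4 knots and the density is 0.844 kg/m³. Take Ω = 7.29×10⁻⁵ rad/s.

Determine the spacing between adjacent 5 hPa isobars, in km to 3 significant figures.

88.7 km

Coriolis parameter at 77°S:
f = 2Ω sin φ = 2 × 7.29×10⁻⁵ × sin 77° = 1.42×10⁻⁴ s⁻¹
Wind speed in SI: 91.4 knots = 47.0 m/s
Geostrophic balance rearranged: |∂P/∂n| = f ρ V_g
|∂P/∂n| = 1.42×10⁻⁴ × 0.844 × 47.0 = 5.64×10⁻³ Pa/m
Isobar spacing: Δn = ΔP/|∂P/∂n| = 500 Pa / 5.64×10⁻³ Pa/m = 88687 m ≈ 88.7 km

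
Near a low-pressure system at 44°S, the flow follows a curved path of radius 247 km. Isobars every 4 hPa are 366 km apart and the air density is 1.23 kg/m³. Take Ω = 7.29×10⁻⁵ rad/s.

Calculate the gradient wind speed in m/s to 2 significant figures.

Coriolis parameter at 44°S:
f = 2Ω sin φ = 2 × 7.29×10⁻⁵ × sin 44° = 1.01×10⁻⁴ s⁻¹
Pressure gradient: |∂P/∂n| = 400 Pa / 366000 m = 1.09×10⁻³ Pa/m
Geostrophic speed: V_g = |∂P/∂n|/(fρ) = 1.09×10⁻³/(1.01×10⁻⁴ × 1.23) = 8.77 m/s
Around a low, centrifugal force acts outward with Coriolis, so pressure-gradient force balances both:
(1/ρ)|∂P/∂n| = fV + V²/R  →  V² + fR·V − fR·V_g = 0
With fR = 1.01×10⁻⁴ × 247×10³ m = 25.0 m/s:
V = [−fR + √((fR)² + 4 fR V_g)]/2 = [−25.0 + √(25.0² + 4×25.0×8.77)]/2 = 6.88 m/s
Subgeostrophic (V < V_g = 8.77 m/s), as expected around a low.

6.9 m/s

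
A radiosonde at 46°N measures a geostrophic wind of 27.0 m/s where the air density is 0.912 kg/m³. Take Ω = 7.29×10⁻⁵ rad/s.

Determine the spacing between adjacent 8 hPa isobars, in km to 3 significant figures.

310 km

Coriolis parameter at 46°N:
f = 2Ω sin φ = 2 × 7.29×10⁻⁵ × sin 46° = 1.05×10⁻⁴ s⁻¹
Geostrophic balance rearranged: |∂P/∂n| = f ρ V_g
|∂P/∂n| = 1.05×10⁻⁴ × 0.912 × 27.0 = 2.58×10⁻³ Pa/m
Isobar spacing: Δn = ΔP/|∂P/∂n| = 800 Pa / 2.58×10⁻³ Pa/m = 309770 m ≈ 310 km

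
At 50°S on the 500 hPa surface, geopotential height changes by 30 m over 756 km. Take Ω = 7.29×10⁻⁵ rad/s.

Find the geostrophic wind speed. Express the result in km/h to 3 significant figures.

Coriolis parameter at 50°S:
f = 2Ω sin φ = 2 × 7.29×10⁻⁵ × sin 50° = 1.12×10⁻⁴ s⁻¹
Height gradient: |∂Z/∂n| = 30 m / 756000 m = 3.97×10⁻⁵
On a pressure surface, geostrophic balance gives V_g = (g/f)|∂Z/∂n|:
V_g = 9.81 × 3.97×10⁻⁵ / 1.12×10⁻⁴ = 3.49 m/s
Converting: 3.49 m/s × 3.6 = 12.5 km/h

12.5 km/h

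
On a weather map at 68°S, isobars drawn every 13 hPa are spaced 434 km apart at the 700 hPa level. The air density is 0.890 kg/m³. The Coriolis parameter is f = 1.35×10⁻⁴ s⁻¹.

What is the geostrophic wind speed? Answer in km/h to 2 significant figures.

90 km/h

Pressure gradient: |∂P/∂n| = 1300 Pa / 434000 m = 3.00×10⁻³ Pa/m
Geostrophic balance (pressure-gradient force = Coriolis force):
V_g = (1/(fρ)) |∂P/∂n| = 3.00×10⁻³ / (1.35×10⁻⁴ × 0.890) = 24.9 m/s
Converting: 24.9 m/s × 3.6 = 90 km/h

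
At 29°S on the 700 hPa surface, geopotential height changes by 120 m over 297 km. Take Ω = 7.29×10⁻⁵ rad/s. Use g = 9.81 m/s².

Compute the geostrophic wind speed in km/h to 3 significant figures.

Coriolis parameter at 29°S:
f = 2Ω sin φ = 2 × 7.29×10⁻⁵ × sin 29° = 7.07×10⁻⁵ s⁻¹
Height gradient: |∂Z/∂n| = 120 m / 297000 m = 4.04×10⁻⁴
On a pressure surface, geostrophic balance gives V_g = (g/f)|∂Z/∂n|:
V_g = 9.81 × 4.04×10⁻⁴ / 7.07×10⁻⁵ = 56.1 m/s
Converting: 56.1 m/s × 3.6 = 202 km/h

202 km/h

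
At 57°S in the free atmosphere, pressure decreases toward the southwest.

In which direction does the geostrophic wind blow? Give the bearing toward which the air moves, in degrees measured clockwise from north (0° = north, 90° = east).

The pressure-gradient force points toward the southwest (bearing 225°).
Geostrophic balance: in the Southern Hemisphere the Coriolis force deflects motion to the left, so the geostrophic wind blows 90° to the left of the pressure-gradient force (low pressure on the right).
Rotating 225° by 90° counterclockwise gives 135° — the wind blows toward the southeast.

135°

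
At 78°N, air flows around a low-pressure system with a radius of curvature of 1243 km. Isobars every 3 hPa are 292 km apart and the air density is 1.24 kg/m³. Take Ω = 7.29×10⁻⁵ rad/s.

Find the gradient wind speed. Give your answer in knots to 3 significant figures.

Coriolis parameter at 78°N:
f = 2Ω sin φ = 2 × 7.29×10⁻⁵ × sin 78° = 1.43×10⁻⁴ s⁻¹
Pressure gradient: |∂P/∂n| = 300 Pa / 292000 m = 1.03×10⁻³ Pa/m
Geostrophic speed: V_g = |∂P/∂n|/(fρ) = 1.03×10⁻³/(1.43×10⁻⁴ × 1.24) = 5.81 m/s
Around a low, centrifugal force acts outward with Coriolis, so pressure-gradient force balances both:
(1/ρ)|∂P/∂n| = fV + V²/R  →  V² + fR·V − fR·V_g = 0
With fR = 1.43×10⁻⁴ × 1243×10³ m = 177 m/s:
V = [−fR + √((fR)² + 4 fR V_g)]/2 = [−177 + √(177² + 4×177×5.81)]/2 = 5.63 m/s
Subgeostrophic (V < V_g = 5.81 m/s), as expected around a low.
Converting: 5.63 m/s × 1.944 = 10.9 knots

10.9 knots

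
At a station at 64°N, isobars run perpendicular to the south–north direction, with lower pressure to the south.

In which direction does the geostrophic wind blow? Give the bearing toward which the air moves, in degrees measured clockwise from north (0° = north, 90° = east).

The pressure-gradient force points toward the south (bearing 180°).
Geostrophic balance: in the Northern Hemisphere the Coriolis force deflects motion to the right, so the geostrophic wind blows 90° to the right of the pressure-gradient force (low pressure on the left).
Rotating 180° by 90° clockwise gives 270° — the wind blows toward the west.

270°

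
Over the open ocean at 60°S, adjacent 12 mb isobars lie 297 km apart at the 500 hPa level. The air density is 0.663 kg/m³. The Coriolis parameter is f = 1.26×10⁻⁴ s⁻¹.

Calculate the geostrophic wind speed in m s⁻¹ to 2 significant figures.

48 m s⁻¹

Pressure gradient: |∂P/∂n| = 1200 Pa / 297000 m = 4.04×10⁻³ Pa/m
Geostrophic balance (pressure-gradient force = Coriolis force):
V_g = (1/(fρ)) |∂P/∂n| = 4.04×10⁻³ / (1.26×10⁻⁴ × 0.663) = 48.4 m/s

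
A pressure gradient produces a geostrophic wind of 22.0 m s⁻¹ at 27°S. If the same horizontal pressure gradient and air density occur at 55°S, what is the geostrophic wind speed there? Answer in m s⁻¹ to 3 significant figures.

With the same pressure gradient and density, V_g ∝ 1/f ∝ 1/sin φ.
V₂ = V₁ · sin φ₁ / sin φ₂ = 22.0 × sin 27° / sin 55°
V₂ = 22.0 × 0.4540/0.8192 = 12.2 m s⁻¹

12.2 m s⁻¹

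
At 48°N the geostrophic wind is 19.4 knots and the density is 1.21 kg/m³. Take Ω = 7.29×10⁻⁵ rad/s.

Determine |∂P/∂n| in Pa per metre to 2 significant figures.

Coriolis parameter at 48°N:
f = 2Ω sin φ = 2 × 7.29×10⁻⁵ × sin 48° = 1.08×10⁻⁴ s⁻¹
Wind speed in SI: 19.4 knots = 9.98 m/s
Geostrophic balance rearranged: |∂P/∂n| = f ρ V_g
|∂P/∂n| = 1.08×10⁻⁴ × 1.21 × 9.98 = 1.31×10⁻³ Pa/m

1.3×10⁻³ Pa/m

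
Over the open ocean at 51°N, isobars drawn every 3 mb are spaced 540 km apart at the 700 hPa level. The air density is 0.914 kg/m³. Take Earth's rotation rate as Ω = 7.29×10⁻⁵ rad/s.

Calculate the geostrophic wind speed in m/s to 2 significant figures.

Coriolis parameter at 51°N:
f = 2Ω sin φ = 2 × 7.29×10⁻⁵ × sin 51° = 1.13×10⁻⁴ s⁻¹
Pressure gradient: |∂P/∂n| = 300 Pa / 540000 m = 5.56×10⁻⁴ Pa/m
Geostrophic balance (pressure-gradient force = Coriolis force):
V_g = (1/(fρ)) |∂P/∂n| = 5.56×10⁻⁴ / (1.13×10⁻⁴ × 0.914) = 5.36 m/s

5.4 m/s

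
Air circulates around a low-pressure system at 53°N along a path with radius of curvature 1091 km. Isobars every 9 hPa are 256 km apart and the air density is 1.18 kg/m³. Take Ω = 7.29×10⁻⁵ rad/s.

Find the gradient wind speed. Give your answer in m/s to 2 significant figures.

Coriolis parameter at 53°N:
f = 2Ω sin φ = 2 × 7.29×10⁻⁵ × sin 53° = 1.16×10⁻⁴ s⁻¹
Pressure gradient: |∂P/∂n| = 900 Pa / 256000 m = 3.52×10⁻³ Pa/m
Geostrophic speed: V_g = |∂P/∂n|/(fρ) = 3.52×10⁻³/(1.16×10⁻⁴ × 1.18) = 25.6 m/s
Around a low, centrifugal force acts outward with Coriolis, so pressure-gradient force balances both:
(1/ρ)|∂P/∂n| = fV + V²/R  →  V² + fR·V − fR·V_g = 0
With fR = 1.16×10⁻⁴ × 1091×10³ m = 127 m/s:
V = [−fR + √((fR)² + 4 fR V_g)]/2 = [−127 + √(127² + 4×127×25.6)]/2 = 21.8 m/s
Subgeostrophic (V < V_g = 25.6 m/s), as expected around a low.

22 m/s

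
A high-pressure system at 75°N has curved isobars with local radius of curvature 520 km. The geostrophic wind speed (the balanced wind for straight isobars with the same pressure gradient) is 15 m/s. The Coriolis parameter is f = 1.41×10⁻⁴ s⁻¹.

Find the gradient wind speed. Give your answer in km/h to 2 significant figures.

Around a high, pressure-gradient force acts outward with centrifugal, so Coriolis balances both:
fV = (1/ρ)|∂P/∂n| + V²/R  →  V² − fR·V + fR·V_g = 0
With fR = 1.41×10⁻⁴ × 520×10³ m = 73.3 m/s:
V = [fR − √((fR)² − 4 fR V_g)]/2 = [73.3 − √(73.3² − 4×73.3×15)]/2 = 21 m/s
Supergeostrophic (V > V_g = 15 m/s), as expected around a high.
Converting: 21 m/s × 3.6 = 76 km/h

76 km/h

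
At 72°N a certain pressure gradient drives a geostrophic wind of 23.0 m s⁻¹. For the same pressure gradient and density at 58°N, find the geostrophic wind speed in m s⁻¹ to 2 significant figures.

26 m s⁻¹

With the same pressure gradient and density, V_g ∝ 1/f ∝ 1/sin φ.
V₂ = V₁ · sin φ₁ / sin φ₂ = 23.0 × sin 72° / sin 58°
V₂ = 23.0 × 0.9511/0.8480 = 26 m s⁻¹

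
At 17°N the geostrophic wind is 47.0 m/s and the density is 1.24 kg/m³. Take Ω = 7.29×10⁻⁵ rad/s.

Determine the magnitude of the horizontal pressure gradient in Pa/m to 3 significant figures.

2.48×10⁻³ Pa/m

Coriolis parameter at 17°N:
f = 2Ω sin φ = 2 × 7.29×10⁻⁵ × sin 17° = 4.26×10⁻⁵ s⁻¹
Geostrophic balance rearranged: |∂P/∂n| = f ρ V_g
|∂P/∂n| = 4.26×10⁻⁵ × 1.24 × 47.0 = 2.48×10⁻³ Pa/m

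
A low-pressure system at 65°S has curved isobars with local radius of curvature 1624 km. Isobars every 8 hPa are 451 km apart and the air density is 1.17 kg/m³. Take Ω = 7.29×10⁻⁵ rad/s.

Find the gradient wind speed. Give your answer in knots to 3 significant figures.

Coriolis parameter at 65°S:
f = 2Ω sin φ = 2 × 7.29×10⁻⁵ × sin 65° = 1.32×10⁻⁴ s⁻¹
Pressure gradient: |∂P/∂n| = 800 Pa / 451000 m = 1.77×10⁻³ Pa/m
Geostrophic speed: V_g = |∂P/∂n|/(fρ) = 1.77×10⁻³/(1.32×10⁻⁴ × 1.17) = 11.5 m/s
Around a low, centrifugal force acts outward with Coriolis, so pressure-gradient force balances both:
(1/ρ)|∂P/∂n| = fV + V²/R  →  V² + fR·V − fR·V_g = 0
With fR = 1.32×10⁻⁴ × 1624×10³ m = 215 m/s:
V = [−fR + √((fR)² + 4 fR V_g)]/2 = [−215 + √(215² + 4×215×11.5)]/2 = 10.9 m/s
Subgeostrophic (V < V_g = 11.5 m/s), as expected around a low.
Converting: 10.9 m/s × 1.944 = 21.2 knots

21.2 knots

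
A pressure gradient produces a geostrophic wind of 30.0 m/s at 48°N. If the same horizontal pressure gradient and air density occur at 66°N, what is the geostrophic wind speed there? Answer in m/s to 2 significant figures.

24 m/s

With the same pressure gradient and density, V_g ∝ 1/f ∝ 1/sin φ.
V₂ = V₁ · sin φ₁ / sin φ₂ = 30.0 × sin 48° / sin 66°
V₂ = 30.0 × 0.7431/0.9135 = 24 m/s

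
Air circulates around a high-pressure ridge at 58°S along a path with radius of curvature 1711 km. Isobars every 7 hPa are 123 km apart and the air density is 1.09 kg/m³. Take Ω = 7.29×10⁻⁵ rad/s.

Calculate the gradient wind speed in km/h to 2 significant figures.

210 km/h

Coriolis parameter at 58°S:
f = 2Ω sin φ = 2 × 7.29×10⁻⁵ × sin 58° = 1.24×10⁻⁴ s⁻¹
Pressure gradient: |∂P/∂n| = 700 Pa / 123000 m = 5.69×10⁻³ Pa/m
Geostrophic speed: V_g = |∂P/∂n|/(fρ) = 5.69×10⁻³/(1.24×10⁻⁴ × 1.09) = 42.2 m/s
Around a high, pressure-gradient force acts outward with centrifugal, so Coriolis balances both:
fV = (1/ρ)|∂P/∂n| + V²/R  →  V² − fR·V + fR·V_g = 0
With fR = 1.24×10⁻⁴ × 1711×10³ m = 212 m/s:
V = [fR − √((fR)² − 4 fR V_g)]/2 = [212 − √(212² − 4×212×42.2)]/2 = 58.3 m/s
Supergeostrophic (V > V_g = 42.2 m/s), as expected around a high.
Converting: 58.3 m/s × 3.6 = 210 km/h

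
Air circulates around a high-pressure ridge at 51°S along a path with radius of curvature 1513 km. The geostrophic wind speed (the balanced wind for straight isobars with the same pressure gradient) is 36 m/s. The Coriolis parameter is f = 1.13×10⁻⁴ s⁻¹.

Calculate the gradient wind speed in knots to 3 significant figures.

100 knots

Around a high, pressure-gradient force acts outward with centrifugal, so Coriolis balances both:
fV = (1/ρ)|∂P/∂n| + V²/R  →  V² − fR·V + fR·V_g = 0
With fR = 1.13×10⁻⁴ × 1513×10³ m = 171 m/s:
V = [fR − √((fR)² − 4 fR V_g)]/2 = [171 − √(171² − 4×171×36)]/2 = 51.5 m/s
Supergeostrophic (V > V_g = 36 m/s), as expected around a high.
Converting: 51.5 m/s × 1.944 = 100 knots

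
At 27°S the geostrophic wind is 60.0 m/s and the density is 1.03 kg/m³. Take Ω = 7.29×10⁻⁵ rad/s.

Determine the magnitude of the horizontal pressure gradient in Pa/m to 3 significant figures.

Coriolis parameter at 27°S:
f = 2Ω sin φ = 2 × 7.29×10⁻⁵ × sin 27° = 6.62×10⁻⁵ s⁻¹
Geostrophic balance rearranged: |∂P/∂n| = f ρ V_g
|∂P/∂n| = 6.62×10⁻⁵ × 1.03 × 60.0 = 4.09×10⁻³ Pa/m

4.09×10⁻³ Pa/m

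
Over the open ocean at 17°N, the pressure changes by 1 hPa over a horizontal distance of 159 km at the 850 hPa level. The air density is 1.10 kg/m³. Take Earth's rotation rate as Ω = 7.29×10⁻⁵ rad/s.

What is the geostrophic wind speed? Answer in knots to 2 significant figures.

Coriolis parameter at 17°N:
f = 2Ω sin φ = 2 × 7.29×10⁻⁵ × sin 17° = 4.26×10⁻⁵ s⁻¹
Pressure gradient: |∂P/∂n| = 100 Pa / 159000 m = 6.29×10⁻⁴ Pa/m
Geostrophic balance (pressure-gradient force = Coriolis force):
V_g = (1/(fρ)) |∂P/∂n| = 6.29×10⁻⁴ / (4.26×10⁻⁵ × 1.10) = 13.4 m/s
Converting: 13.4 m/s × 1.944 = 26 knots

26 knots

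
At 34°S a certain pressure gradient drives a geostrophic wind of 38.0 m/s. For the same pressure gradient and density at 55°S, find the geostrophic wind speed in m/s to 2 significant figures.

26 m/s

With the same pressure gradient and density, V_g ∝ 1/f ∝ 1/sin φ.
V₂ = V₁ · sin φ₁ / sin φ₂ = 38.0 × sin 34° / sin 55°
V₂ = 38.0 × 0.5592/0.8192 = 26 m/s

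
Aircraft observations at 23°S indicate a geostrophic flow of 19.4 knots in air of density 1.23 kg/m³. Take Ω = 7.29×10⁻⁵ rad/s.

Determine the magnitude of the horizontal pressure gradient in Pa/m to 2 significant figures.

Coriolis parameter at 23°S:
f = 2Ω sin φ = 2 × 7.29×10⁻⁵ × sin 23° = 5.70×10⁻⁵ s⁻¹
Wind speed in SI: 19.4 knots = 9.98 m/s
Geostrophic balance rearranged: |∂P/∂n| = f ρ V_g
|∂P/∂n| = 5.70×10⁻⁵ × 1.23 × 9.98 = 6.99×10⁻⁴ Pa/m

7.0×10⁻⁴ Pa/m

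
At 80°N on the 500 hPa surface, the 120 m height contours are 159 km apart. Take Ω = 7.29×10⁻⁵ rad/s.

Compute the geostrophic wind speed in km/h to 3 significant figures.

Coriolis parameter at 80°N:
f = 2Ω sin φ = 2 × 7.29×10⁻⁵ × sin 80° = 1.44×10⁻⁴ s⁻¹
Height gradient: |∂Z/∂n| = 120 m / 159000 m = 7.55×10⁻⁴
On a pressure surface, geostrophic balance gives V_g = (g/f)|∂Z/∂n|:
V_g = 9.81 × 7.55×10⁻⁴ / 1.44×10⁻⁴ = 51.6 m/s
Converting: 51.6 m/s × 3.6 = 186 km/h

186 km/h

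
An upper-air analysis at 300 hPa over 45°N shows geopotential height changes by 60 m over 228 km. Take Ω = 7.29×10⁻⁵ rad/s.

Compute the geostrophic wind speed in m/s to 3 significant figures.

25.0 m/s

Coriolis parameter at 45°N:
f = 2Ω sin φ = 2 × 7.29×10⁻⁵ × sin 45° = 1.03×10⁻⁴ s⁻¹
Height gradient: |∂Z/∂n| = 60 m / 228000 m = 2.63×10⁻⁴
On a pressure surface, geostrophic balance gives V_g = (g/f)|∂Z/∂n|:
V_g = 9.81 × 2.63×10⁻⁴ / 1.03×10⁻⁴ = 25.0 m/s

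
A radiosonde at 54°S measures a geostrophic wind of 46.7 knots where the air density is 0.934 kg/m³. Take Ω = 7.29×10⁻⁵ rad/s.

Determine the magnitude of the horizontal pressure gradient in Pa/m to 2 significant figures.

2.6×10⁻³ Pa/m

Coriolis parameter at 54°S:
f = 2Ω sin φ = 2 × 7.29×10⁻⁵ × sin 54° = 1.18×10⁻⁴ s⁻¹
Wind speed in SI: 46.7 knots = 24.0 m/s
Geostrophic balance rearranged: |∂P/∂n| = f ρ V_g
|∂P/∂n| = 1.18×10⁻⁴ × 0.934 × 24.0 = 2.65×10⁻³ Pa/m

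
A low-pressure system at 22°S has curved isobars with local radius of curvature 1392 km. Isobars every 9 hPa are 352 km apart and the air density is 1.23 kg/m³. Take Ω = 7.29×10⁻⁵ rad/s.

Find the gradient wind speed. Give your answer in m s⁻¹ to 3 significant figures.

27.9 m s⁻¹

Coriolis parameter at 22°S:
f = 2Ω sin φ = 2 × 7.29×10⁻⁵ × sin 22° = 5.46×10⁻⁵ s⁻¹
Pressure gradient: |∂P/∂n| = 900 Pa / 352000 m = 2.56×10⁻³ Pa/m
Geostrophic speed: V_g = |∂P/∂n|/(fρ) = 2.56×10⁻³/(5.46×10⁻⁵ × 1.23) = 38.1 m/s
Around a low, centrifugal force acts outward with Coriolis, so pressure-gradient force balances both:
(1/ρ)|∂P/∂n| = fV + V²/R  →  V² + fR·V − fR·V_g = 0
With fR = 5.46×10⁻⁵ × 1392×10³ m = 76.0 m/s:
V = [−fR + √((fR)² + 4 fR V_g)]/2 = [−76.0 + √(76.0² + 4×76.0×38.1)]/2 = 27.9 m/s
Subgeostrophic (V < V_g = 38.1 m/s), as expected around a low.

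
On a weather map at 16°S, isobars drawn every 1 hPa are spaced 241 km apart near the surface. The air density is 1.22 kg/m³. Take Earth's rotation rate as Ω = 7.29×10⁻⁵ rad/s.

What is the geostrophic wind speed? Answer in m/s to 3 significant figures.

8.46 m/s

Coriolis parameter at 16°S:
f = 2Ω sin φ = 2 × 7.29×10⁻⁵ × sin 16° = 4.02×10⁻⁵ s⁻¹
Pressure gradient: |∂P/∂n| = 100 Pa / 241000 m = 4.15×10⁻⁴ Pa/m
Geostrophic balance (pressure-gradient force = Coriolis force):
V_g = (1/(fρ)) |∂P/∂n| = 4.15×10⁻⁴ / (4.02×10⁻⁵ × 1.22) = 8.46 m/s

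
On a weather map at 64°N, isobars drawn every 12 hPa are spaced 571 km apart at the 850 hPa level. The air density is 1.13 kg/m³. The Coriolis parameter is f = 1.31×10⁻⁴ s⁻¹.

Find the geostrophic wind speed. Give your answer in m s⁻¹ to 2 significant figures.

14 m s⁻¹

Pressure gradient: |∂P/∂n| = 1200 Pa / 571000 m = 2.10×10⁻³ Pa/m
Geostrophic balance (pressure-gradient force = Coriolis force):
V_g = (1/(fρ)) |∂P/∂n| = 2.10×10⁻³ / (1.31×10⁻⁴ × 1.13) = 14.2 m/s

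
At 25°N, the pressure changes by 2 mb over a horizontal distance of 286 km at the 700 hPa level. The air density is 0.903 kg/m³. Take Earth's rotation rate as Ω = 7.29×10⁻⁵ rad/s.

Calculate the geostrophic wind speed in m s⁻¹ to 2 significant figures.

13 m s⁻¹

Coriolis parameter at 25°N:
f = 2Ω sin φ = 2 × 7.29×10⁻⁵ × sin 25° = 6.16×10⁻⁵ s⁻¹
Pressure gradient: |∂P/∂n| = 200 Pa / 286000 m = 6.99×10⁻⁴ Pa/m
Geostrophic balance (pressure-gradient force = Coriolis force):
V_g = (1/(fρ)) |∂P/∂n| = 6.99×10⁻⁴ / (6.16×10⁻⁵ × 0.903) = 12.6 m/s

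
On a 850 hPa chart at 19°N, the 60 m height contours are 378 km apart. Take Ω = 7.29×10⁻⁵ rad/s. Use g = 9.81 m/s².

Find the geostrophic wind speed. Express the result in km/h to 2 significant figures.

120 km/h

Coriolis parameter at 19°N:
f = 2Ω sin φ = 2 × 7.29×10⁻⁵ × sin 19° = 4.75×10⁻⁵ s⁻¹
Height gradient: |∂Z/∂n| = 60 m / 378000 m = 1.59×10⁻⁴
On a pressure surface, geostrophic balance gives V_g = (g/f)|∂Z/∂n|:
V_g = 9.81 × 1.59×10⁻⁴ / 4.75×10⁻⁵ = 32.8 m/s
Converting: 32.8 m/s × 3.6 = 120 km/h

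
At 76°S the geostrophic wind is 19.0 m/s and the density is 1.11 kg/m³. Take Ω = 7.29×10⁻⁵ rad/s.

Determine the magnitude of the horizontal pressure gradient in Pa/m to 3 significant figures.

Coriolis parameter at 76°S:
f = 2Ω sin φ = 2 × 7.29×10⁻⁵ × sin 76° = 1.41×10⁻⁴ s⁻¹
Geostrophic balance rearranged: |∂P/∂n| = f ρ V_g
|∂P/∂n| = 1.41×10⁻⁴ × 1.11 × 19.0 = 2.98×10⁻³ Pa/m

2.98×10⁻³ Pa/m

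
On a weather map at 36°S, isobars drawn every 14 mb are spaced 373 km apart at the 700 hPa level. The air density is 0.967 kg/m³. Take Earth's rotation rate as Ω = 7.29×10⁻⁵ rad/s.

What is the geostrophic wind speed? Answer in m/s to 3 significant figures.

45.3 m/s

Coriolis parameter at 36°S:
f = 2Ω sin φ = 2 × 7.29×10⁻⁵ × sin 36° = 8.57×10⁻⁵ s⁻¹
Pressure gradient: |∂P/∂n| = 1400 Pa / 373000 m = 3.75×10⁻³ Pa/m
Geostrophic balance (pressure-gradient force = Coriolis force):
V_g = (1/(fρ)) |∂P/∂n| = 3.75×10⁻³ / (8.57×10⁻⁵ × 0.967) = 45.3 m/s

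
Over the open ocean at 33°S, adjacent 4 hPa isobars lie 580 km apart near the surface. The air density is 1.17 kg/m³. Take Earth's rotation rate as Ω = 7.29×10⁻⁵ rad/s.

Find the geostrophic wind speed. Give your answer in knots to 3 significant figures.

Coriolis parameter at 33°S:
f = 2Ω sin φ = 2 × 7.29×10⁻⁵ × sin 33° = 7.94×10⁻⁵ s⁻¹
Pressure gradient: |∂P/∂n| = 400 Pa / 580000 m = 6.90×10⁻⁴ Pa/m
Geostrophic balance (pressure-gradient force = Coriolis force):
V_g = (1/(fρ)) |∂P/∂n| = 6.90×10⁻⁴ / (7.94×10⁻⁵ × 1.17) = 7.42 m/s
Converting: 7.42 m/s × 1.944 = 14.4 knots

14.4 knots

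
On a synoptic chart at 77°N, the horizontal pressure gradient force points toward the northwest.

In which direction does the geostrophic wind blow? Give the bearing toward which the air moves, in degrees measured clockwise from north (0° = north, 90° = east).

The pressure-gradient force points toward the northwest (bearing 315°).
Geostrophic balance: in the Northern Hemisphere the Coriolis force deflects motion to the right, so the geostrophic wind blows 90° to the right of the pressure-gradient force (low pressure on the left).
Rotating 315° by 90° clockwise gives 045° — the wind blows toward the northeast.

045°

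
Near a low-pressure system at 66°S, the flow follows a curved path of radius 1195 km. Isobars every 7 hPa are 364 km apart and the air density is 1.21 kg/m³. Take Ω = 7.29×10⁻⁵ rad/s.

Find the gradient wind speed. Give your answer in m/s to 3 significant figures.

11.2 m/s

Coriolis parameter at 66°S:
f = 2Ω sin φ = 2 × 7.29×10⁻⁵ × sin 66° = 1.33×10⁻⁴ s⁻¹
Pressure gradient: |∂P/∂n| = 700 Pa / 364000 m = 1.92×10⁻³ Pa/m
Geostrophic speed: V_g = |∂P/∂n|/(fρ) = 1.92×10⁻³/(1.33×10⁻⁴ × 1.21) = 11.9 m/s
Around a low, centrifugal force acts outward with Coriolis, so pressure-gradient force balances both:
(1/ρ)|∂P/∂n| = fV + V²/R  →  V² + fR·V − fR·V_g = 0
With fR = 1.33×10⁻⁴ × 1195×10³ m = 159 m/s:
V = [−fR + √((fR)² + 4 fR V_g)]/2 = [−159 + √(159² + 4×159×11.9)]/2 = 11.2 m/s
Subgeostrophic (V < V_g = 11.9 m/s), as expected around a low.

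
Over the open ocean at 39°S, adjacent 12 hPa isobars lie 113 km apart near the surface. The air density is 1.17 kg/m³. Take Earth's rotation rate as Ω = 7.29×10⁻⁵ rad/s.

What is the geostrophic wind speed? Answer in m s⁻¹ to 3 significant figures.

Coriolis parameter at 39°S:
f = 2Ω sin φ = 2 × 7.29×10⁻⁵ × sin 39° = 9.18×10⁻⁵ s⁻¹
Pressure gradient: |∂P/∂n| = 1200 Pa / 113000 m = 1.06×10⁻² Pa/m
Geostrophic balance (pressure-gradient force = Coriolis force):
V_g = (1/(fρ)) |∂P/∂n| = 1.06×10⁻² / (9.18×10⁻⁵ × 1.17) = 98.9 m/s

98.9 m s⁻¹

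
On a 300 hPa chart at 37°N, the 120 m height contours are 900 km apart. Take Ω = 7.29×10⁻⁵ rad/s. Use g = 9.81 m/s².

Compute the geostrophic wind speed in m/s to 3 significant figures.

Coriolis parameter at 37°N:
f = 2Ω sin φ = 2 × 7.29×10⁻⁵ × sin 37° = 8.77×10⁻⁵ s⁻¹
Height gradient: |∂Z/∂n| = 120 m / 900000 m = 1.33×10⁻⁴
On a pressure surface, geostrophic balance gives V_g = (g/f)|∂Z/∂n|:
V_g = 9.81 × 1.33×10⁻⁴ / 8.77×10⁻⁵ = 14.9 m/s

14.9 m/s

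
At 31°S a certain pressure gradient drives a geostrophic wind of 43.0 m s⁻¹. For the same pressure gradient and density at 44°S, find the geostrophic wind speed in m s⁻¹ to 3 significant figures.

31.9 m s⁻¹

With the same pressure gradient and density, V_g ∝ 1/f ∝ 1/sin φ.
V₂ = V₁ · sin φ₁ / sin φ₂ = 43.0 × sin 31° / sin 44°
V₂ = 43.0 × 0.5150/0.6947 = 31.9 m s⁻¹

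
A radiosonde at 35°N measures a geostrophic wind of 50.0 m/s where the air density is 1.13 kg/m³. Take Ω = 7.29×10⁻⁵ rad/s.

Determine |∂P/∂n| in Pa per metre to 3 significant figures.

4.72×10⁻³ Pa/m

Coriolis parameter at 35°N:
f = 2Ω sin φ = 2 × 7.29×10⁻⁵ × sin 35° = 8.36×10⁻⁵ s⁻¹
Geostrophic balance rearranged: |∂P/∂n| = f ρ V_g
|∂P/∂n| = 8.36×10⁻⁵ × 1.13 × 50.0 = 4.72×10⁻³ Pa/m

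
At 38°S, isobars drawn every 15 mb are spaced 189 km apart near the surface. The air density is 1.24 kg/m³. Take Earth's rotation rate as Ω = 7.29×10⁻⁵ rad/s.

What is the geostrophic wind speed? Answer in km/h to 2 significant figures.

260 km/h

Coriolis parameter at 38°S:
f = 2Ω sin φ = 2 × 7.29×10⁻⁵ × sin 38° = 8.98×10⁻⁵ s⁻¹
Pressure gradient: |∂P/∂n| = 1500 Pa / 189000 m = 7.94×10⁻³ Pa/m
Geostrophic balance (pressure-gradient force = Coriolis force):
V_g = (1/(fρ)) |∂P/∂n| = 7.94×10⁻³ / (8.98×10⁻⁵ × 1.24) = 71.3 m/s
Converting: 71.3 m/s × 3.6 = 260 km/h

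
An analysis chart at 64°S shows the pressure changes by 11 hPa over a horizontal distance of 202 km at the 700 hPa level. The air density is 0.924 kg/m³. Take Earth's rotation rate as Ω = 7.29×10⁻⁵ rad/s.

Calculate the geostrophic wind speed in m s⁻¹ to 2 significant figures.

45 m s⁻¹

Coriolis parameter at 64°S:
f = 2Ω sin φ = 2 × 7.29×10⁻⁵ × sin 64° = 1.31×10⁻⁴ s⁻¹
Pressure gradient: |∂P/∂n| = 1100 Pa / 202000 m = 5.45×10⁻³ Pa/m
Geostrophic balance (pressure-gradient force = Coriolis force):
V_g = (1/(fρ)) |∂P/∂n| = 5.45×10⁻³ / (1.31×10⁻⁴ × 0.924) = 45.0 m/s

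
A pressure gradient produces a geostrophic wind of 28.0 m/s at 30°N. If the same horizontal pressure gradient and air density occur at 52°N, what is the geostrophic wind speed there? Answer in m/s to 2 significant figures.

With the same pressure gradient and density, V_g ∝ 1/f ∝ 1/sin φ.
V₂ = V₁ · sin φ₁ / sin φ₂ = 28.0 × sin 30° / sin 52°
V₂ = 28.0 × 0.5000/0.7880 = 18 m/s

18 m/s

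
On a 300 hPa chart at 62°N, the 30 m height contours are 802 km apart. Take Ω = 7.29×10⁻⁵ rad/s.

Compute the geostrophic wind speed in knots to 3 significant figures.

Coriolis parameter at 62°N:
f = 2Ω sin φ = 2 × 7.29×10⁻⁵ × sin 62° = 1.29×10⁻⁴ s⁻¹
Height gradient: |∂Z/∂n| = 30 m / 802000 m = 3.74×10⁻⁵
On a pressure surface, geostrophic balance gives V_g = (g/f)|∂Z/∂n|:
V_g = 9.81 × 3.74×10⁻⁵ / 1.29×10⁻⁴ = 2.85 m/s
Converting: 2.85 m/s × 1.944 = 5.54 knots

5.54 knots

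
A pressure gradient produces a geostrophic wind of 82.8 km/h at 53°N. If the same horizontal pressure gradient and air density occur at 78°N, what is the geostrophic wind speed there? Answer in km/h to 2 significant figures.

With the same pressure gradient and density, V_g ∝ 1/f ∝ 1/sin φ.
V₂ = V₁ · sin φ₁ / sin φ₂ = 82.8 × sin 53° / sin 78°
V₂ = 82.8 × 0.7986/0.9781 = 68 km/h

68 km/h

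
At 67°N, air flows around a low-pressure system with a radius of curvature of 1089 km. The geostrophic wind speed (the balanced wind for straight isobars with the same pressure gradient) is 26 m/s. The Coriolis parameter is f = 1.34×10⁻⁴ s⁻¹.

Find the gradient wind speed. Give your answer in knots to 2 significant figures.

Around a low, centrifugal force acts outward with Coriolis, so pressure-gradient force balances both:
(1/ρ)|∂P/∂n| = fV + V²/R  →  V² + fR·V − fR·V_g = 0
With fR = 1.34×10⁻⁴ × 1089×10³ m = 146 m/s:
V = [−fR + √((fR)² + 4 fR V_g)]/2 = [−146 + √(146² + 4×146×26)]/2 = 22.5 m/s
Subgeostrophic (V < V_g = 26 m/s), as expected around a low.
Converting: 22.5 m/s × 1.944 = 44 knots

44 knots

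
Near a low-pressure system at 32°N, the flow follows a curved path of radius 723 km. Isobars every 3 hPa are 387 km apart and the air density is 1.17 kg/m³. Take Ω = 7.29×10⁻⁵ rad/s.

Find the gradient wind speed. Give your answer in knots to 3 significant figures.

14.7 knots

Coriolis parameter at 32°N:
f = 2Ω sin φ = 2 × 7.29×10⁻⁵ × sin 32° = 7.73×10⁻⁵ s⁻¹
Pressure gradient: |∂P/∂n| = 300 Pa / 387000 m = 7.75×10⁻⁴ Pa/m
Geostrophic speed: V_g = |∂P/∂n|/(fρ) = 7.75×10⁻⁴/(7.73×10⁻⁵ × 1.17) = 8.58 m/s
Around a low, centrifugal force acts outward with Coriolis, so pressure-gradient force balances both:
(1/ρ)|∂P/∂n| = fV + V²/R  →  V² + fR·V − fR·V_g = 0
With fR = 7.73×10⁻⁵ × 723×10³ m = 55.9 m/s:
V = [−fR + √((fR)² + 4 fR V_g)]/2 = [−55.9 + √(55.9² + 4×55.9×8.58)]/2 = 7.55 m/s
Subgeostrophic (V < V_g = 8.58 m/s), as expected around a low.
Converting: 7.55 m/s × 1.944 = 14.7 knots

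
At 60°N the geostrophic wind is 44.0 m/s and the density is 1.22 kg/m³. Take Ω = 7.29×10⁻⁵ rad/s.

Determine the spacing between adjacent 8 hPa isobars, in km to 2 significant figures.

Coriolis parameter at 60°N:
f = 2Ω sin φ = 2 × 7.29×10⁻⁵ × sin 60° = 1.26×10⁻⁴ s⁻¹
Geostrophic balance rearranged: |∂P/∂n| = f ρ V_g
|∂P/∂n| = 1.26×10⁻⁴ × 1.22 × 44.0 = 6.78×10⁻³ Pa/m
Isobar spacing: Δn = ΔP/|∂P/∂n| = 800 Pa / 6.78×10⁻³ Pa/m = 118029 m ≈ 120 km

120 km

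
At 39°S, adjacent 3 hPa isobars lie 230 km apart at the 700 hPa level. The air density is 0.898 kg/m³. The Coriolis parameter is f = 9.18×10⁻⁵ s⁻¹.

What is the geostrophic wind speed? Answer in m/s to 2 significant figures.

Pressure gradient: |∂P/∂n| = 300 Pa / 230000 m = 1.30×10⁻³ Pa/m
Geostrophic balance (pressure-gradient force = Coriolis force):
V_g = (1/(fρ)) |∂P/∂n| = 1.30×10⁻³ / (9.18×10⁻⁵ × 0.898) = 15.8 m/s

16 m/s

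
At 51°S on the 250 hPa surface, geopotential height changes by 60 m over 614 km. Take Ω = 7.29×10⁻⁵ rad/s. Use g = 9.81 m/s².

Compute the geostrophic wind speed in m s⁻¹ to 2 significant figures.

8.5 m s⁻¹

Coriolis parameter at 51°S:
f = 2Ω sin φ = 2 × 7.29×10⁻⁵ × sin 51° = 1.13×10⁻⁴ s⁻¹
Height gradient: |∂Z/∂n| = 60 m / 614000 m = 9.77×10⁻⁵
On a pressure surface, geostrophic balance gives V_g = (g/f)|∂Z/∂n|:
V_g = 9.81 × 9.77×10⁻⁵ / 1.13×10⁻⁴ = 8.46 m/s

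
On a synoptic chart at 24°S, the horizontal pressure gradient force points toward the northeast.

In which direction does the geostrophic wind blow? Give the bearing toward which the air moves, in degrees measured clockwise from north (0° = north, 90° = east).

The pressure-gradient force points toward the northeast (bearing 045°).
Geostrophic balance: in the Southern Hemisphere the Coriolis force deflects motion to the left, so the geostrophic wind blows 90° to the left of the pressure-gradient force (low pressure on the right).
Rotating 045° by 90° counterclockwise gives 315° — the wind blows toward the northwest.

315°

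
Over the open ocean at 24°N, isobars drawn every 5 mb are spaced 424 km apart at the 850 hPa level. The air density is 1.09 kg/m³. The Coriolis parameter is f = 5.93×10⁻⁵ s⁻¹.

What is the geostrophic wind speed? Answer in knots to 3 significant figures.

Pressure gradient: |∂P/∂n| = 500 Pa / 424000 m = 1.18×10⁻³ Pa/m
Geostrophic balance (pressure-gradient force = Coriolis force):
V_g = (1/(fρ)) |∂P/∂n| = 1.18×10⁻³ / (5.93×10⁻⁵ × 1.09) = 18.2 m/s
Converting: 18.2 m/s × 1.944 = 35.5 knots

35.5 knots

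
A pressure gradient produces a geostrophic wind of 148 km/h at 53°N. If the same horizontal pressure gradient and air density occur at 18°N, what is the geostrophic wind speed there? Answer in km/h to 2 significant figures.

With the same pressure gradient and density, V_g ∝ 1/f ∝ 1/sin φ.
V₂ = V₁ · sin φ₁ / sin φ₂ = 148 × sin 53° / sin 18°
V₂ = 148 × 0.7986/0.3090 = 380 km/h

380 km/h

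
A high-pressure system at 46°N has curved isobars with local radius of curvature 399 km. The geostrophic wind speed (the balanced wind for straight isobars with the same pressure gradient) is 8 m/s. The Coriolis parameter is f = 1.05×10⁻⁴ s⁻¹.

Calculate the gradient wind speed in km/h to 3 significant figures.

Around a high, pressure-gradient force acts outward with centrifugal, so Coriolis balances both:
fV = (1/ρ)|∂P/∂n| + V²/R  →  V² − fR·V + fR·V_g = 0
With fR = 1.05×10⁻⁴ × 399×10³ m = 41.9 m/s:
V = [fR − √((fR)² − 4 fR V_g)]/2 = [41.9 − √(41.9² − 4×41.9×8)]/2 = 10.8 m/s
Supergeostrophic (V > V_g = 8 m/s), as expected around a high.
Converting: 10.8 m/s × 3.6 = 38.8 km/h

38.8 km/h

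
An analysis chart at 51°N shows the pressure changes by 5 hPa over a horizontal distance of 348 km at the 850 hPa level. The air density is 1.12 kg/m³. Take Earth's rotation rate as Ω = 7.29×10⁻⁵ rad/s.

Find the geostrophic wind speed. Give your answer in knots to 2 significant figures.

Coriolis parameter at 51°N:
f = 2Ω sin φ = 2 × 7.29×10⁻⁵ × sin 51° = 1.13×10⁻⁴ s⁻¹
Pressure gradient: |∂P/∂n| = 500 Pa / 348000 m = 1.44×10⁻³ Pa/m
Geostrophic balance (pressure-gradient force = Coriolis force):
V_g = (1/(fρ)) |∂P/∂n| = 1.44×10⁻³ / (1.13×10⁻⁴ × 1.12) = 11.3 m/s
Converting: 11.3 m/s × 1.944 = 22 knots

22 knots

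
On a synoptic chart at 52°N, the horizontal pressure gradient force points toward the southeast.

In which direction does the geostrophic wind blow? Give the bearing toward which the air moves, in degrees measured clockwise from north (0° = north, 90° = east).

225°

The pressure-gradient force points toward the southeast (bearing 135°).
Geostrophic balance: in the Northern Hemisphere the Coriolis force deflects motion to the right, so the geostrophic wind blows 90° to the right of the pressure-gradient force (low pressure on the left).
Rotating 135° by 90° clockwise gives 225° — the wind blows toward the southwest.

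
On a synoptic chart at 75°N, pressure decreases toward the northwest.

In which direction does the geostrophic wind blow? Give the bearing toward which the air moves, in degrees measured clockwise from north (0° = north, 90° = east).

The pressure-gradient force points toward the northwest (bearing 315°).
Geostrophic balance: in the Northern Hemisphere the Coriolis force deflects motion to the right, so the geostrophic wind blows 90° to the right of the pressure-gradient force (low pressure on the left).
Rotating 315° by 90° clockwise gives 045° — the wind blows toward the northeast.

045°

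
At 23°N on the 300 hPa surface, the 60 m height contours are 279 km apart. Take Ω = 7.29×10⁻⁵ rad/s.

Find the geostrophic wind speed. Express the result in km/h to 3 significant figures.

133 km/h

Coriolis parameter at 23°N:
f = 2Ω sin φ = 2 × 7.29×10⁻⁵ × sin 23° = 5.70×10⁻⁵ s⁻¹
Height gradient: |∂Z/∂n| = 60 m / 279000 m = 2.15×10⁻⁴
On a pressure surface, geostrophic balance gives V_g = (g/f)|∂Z/∂n|:
V_g = 9.81 × 2.15×10⁻⁴ / 5.70×10⁻⁵ = 37.0 m/s
Converting: 37.0 m/s × 3.6 = 133 km/h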